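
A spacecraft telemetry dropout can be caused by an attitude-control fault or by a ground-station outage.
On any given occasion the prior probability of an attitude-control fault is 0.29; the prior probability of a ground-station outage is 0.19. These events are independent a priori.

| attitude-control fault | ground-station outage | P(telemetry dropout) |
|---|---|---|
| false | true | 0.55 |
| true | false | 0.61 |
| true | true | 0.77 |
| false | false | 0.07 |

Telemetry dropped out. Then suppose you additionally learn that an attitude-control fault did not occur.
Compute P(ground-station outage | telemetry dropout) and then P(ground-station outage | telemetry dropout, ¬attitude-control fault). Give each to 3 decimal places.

P(telemetry dropout) = 0.07·0.71·0.81 + 0.55·0.71·0.19 + 0.61·0.29·0.81 + 0.77·0.29·0.19 = 0.040257 + 0.074195 + 0.143289 + 0.042427 = 0.300168
Restricting to configurations with ground-station outage present: 0.074195 + 0.042427 = 0.116622.
Hence the posterior is 0.116622/0.300168 ≈ 0.389.

With the extra evidence:
Weight on ground-station outage=true, given the evidence: 0.55*0.19 = 0.104500
Denominator P(telemetry dropout | ¬attitude-control fault): 0.07*0.81 + 0.55*0.19 = 0.161200
P(ground-station outage | telemetry dropout, ¬attitude-control fault) = 0.104500/0.161200 ≈ 0.648

P(ground-station outage | telemetry dropout) ≈ 0.389; P(ground-station outage | telemetry dropout, ¬attitude-control fault) ≈ 0.648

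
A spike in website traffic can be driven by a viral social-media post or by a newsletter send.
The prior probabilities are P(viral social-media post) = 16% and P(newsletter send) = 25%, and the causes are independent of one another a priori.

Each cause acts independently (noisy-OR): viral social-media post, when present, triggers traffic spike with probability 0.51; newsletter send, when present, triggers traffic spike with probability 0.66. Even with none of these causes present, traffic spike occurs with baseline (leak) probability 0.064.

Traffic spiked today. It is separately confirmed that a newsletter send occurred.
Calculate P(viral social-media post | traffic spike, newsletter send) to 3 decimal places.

Under noisy-OR, P(traffic spike | causes) = 1 − (1−0.064)·∏(1−qᵢ) over the active causes.
By total probability over both values of viral social-media post:
  P(traffic spike | newsletter send) = 0.68176×0.84 + 0.844062×0.16
        = 0.572678 + 0.135050 = 0.707728
Configurations with viral social-media post contribute 0.135050, so
  P(viral social-media post | traffic spike, newsletter send) = 0.135050 / 0.707728 ≈ 0.191

P(viral social-media post | traffic spike, newsletter send) ≈ 0.191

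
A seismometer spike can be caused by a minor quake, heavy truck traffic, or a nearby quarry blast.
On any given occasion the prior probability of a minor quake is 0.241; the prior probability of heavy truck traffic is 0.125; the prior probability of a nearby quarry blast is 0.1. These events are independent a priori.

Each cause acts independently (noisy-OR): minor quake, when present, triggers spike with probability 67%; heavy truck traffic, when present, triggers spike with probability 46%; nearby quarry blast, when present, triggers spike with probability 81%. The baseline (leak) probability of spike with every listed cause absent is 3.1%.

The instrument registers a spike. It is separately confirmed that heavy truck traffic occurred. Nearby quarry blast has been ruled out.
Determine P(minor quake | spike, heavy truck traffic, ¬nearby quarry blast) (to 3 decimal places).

Under noisy-OR, P(spike | causes) = 1 − (1−0.031)·∏(1−qᵢ) over the active causes.
P(spike | heavy truck traffic, ¬nearby quarry blast) = 0.47674·0.759 + 0.827324·0.241 = 0.361846 + 0.199385 = 0.561231
Of this, 0.199385 comes from 0.827324·0.241 (the minor quake=true cases).
So P(minor quake | spike, heavy truck traffic, ¬nearby quarry blast) = 0.199385/0.561231 ≈ 0.355.

P(minor quake | spike, heavy truck traffic, ¬nearby quarry blast) ≈ 0.355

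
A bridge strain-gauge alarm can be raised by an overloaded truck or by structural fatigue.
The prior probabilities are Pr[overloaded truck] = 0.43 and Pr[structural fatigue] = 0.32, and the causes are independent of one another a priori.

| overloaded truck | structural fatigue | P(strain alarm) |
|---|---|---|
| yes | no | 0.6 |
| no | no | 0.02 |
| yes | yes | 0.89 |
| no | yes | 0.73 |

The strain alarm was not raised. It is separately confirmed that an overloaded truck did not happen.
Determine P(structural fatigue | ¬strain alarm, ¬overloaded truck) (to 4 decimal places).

Numerator (weight on configurations with structural fatigue): 0.27×0.32 = 0.086400
Denominator P(¬strain alarm | ¬overloaded truck): 0.98×0.68 + 0.27×0.32 = 0.752800
Posterior = 0.086400 / 0.752800 ≈ 0.1148

P(structural fatigue | ¬strain alarm, ¬overloaded truck) ≈ 0.1148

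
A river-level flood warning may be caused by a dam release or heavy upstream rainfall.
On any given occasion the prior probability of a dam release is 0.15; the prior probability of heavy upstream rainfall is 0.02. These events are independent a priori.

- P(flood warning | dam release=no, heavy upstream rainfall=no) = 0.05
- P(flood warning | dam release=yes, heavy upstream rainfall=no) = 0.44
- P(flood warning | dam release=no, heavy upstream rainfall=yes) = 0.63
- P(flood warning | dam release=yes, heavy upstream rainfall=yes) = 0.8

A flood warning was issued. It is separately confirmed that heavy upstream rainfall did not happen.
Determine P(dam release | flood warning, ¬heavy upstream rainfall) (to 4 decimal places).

P(dam release | flood warning, ¬heavy upstream rainfall) ≈ 0.6083

Sum P(flood warning|·) weighted by the priors over both values of dam release:
  P(flood warning | ¬heavy upstream rainfall) = 0.05×0.85 + 0.44×0.15
        = 0.042500 + 0.066000 = 0.108500
Keeping only the dam release-present terms gives 0.066000, so
  P(dam release | flood warning, ¬heavy upstream rainfall) = 0.066000 / 0.108500 ≈ 0.6083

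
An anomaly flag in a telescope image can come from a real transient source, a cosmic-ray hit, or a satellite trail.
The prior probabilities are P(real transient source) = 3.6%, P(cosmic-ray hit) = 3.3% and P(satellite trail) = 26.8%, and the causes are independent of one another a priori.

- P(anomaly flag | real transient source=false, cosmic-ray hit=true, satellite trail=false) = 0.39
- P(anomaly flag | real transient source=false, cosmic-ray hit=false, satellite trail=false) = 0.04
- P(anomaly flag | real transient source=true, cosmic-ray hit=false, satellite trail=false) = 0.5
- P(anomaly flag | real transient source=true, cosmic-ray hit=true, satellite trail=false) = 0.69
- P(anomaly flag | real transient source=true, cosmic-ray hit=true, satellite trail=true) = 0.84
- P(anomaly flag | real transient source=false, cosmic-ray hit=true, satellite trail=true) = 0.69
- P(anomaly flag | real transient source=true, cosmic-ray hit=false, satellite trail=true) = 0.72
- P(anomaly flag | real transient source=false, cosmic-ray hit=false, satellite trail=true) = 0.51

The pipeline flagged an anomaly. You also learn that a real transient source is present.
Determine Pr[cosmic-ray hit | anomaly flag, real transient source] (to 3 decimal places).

Pr[cosmic-ray hit | anomaly flag, real transient source] ≈ 0.043

Sum P(anomaly flag|·) weighted by the priors over the 4 (cosmic-ray hit, satellite trail) configurations:
  P(anomaly flag | real transient source) = 0.5·0.967·0.732 + 0.72·0.967·0.268 + 0.69·0.033·0.732 + 0.84·0.033·0.268
        = 0.353922 + 0.186592 + 0.016668 + 0.007429 = 0.564611
Keeping only the cosmic-ray hit-present terms gives 0.024097, so
  P(cosmic-ray hit | anomaly flag, real transient source) = 0.024097 / 0.564611 ≈ 0.043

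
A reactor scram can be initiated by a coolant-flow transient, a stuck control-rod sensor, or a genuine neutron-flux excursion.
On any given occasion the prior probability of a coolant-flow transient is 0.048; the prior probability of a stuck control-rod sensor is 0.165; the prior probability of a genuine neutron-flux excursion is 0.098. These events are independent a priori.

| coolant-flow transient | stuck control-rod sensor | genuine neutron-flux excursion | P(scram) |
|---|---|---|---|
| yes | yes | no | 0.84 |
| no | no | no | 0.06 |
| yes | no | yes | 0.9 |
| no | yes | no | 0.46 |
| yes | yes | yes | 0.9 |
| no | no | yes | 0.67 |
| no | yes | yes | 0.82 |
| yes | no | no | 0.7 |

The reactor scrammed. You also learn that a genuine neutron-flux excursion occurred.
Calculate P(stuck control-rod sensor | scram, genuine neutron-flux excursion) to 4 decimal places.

Weight on stuck control-rod sensor=true, given the evidence: 0.128806 + 0.007128 = 0.135934
Denominator P(scram | genuine neutron-flux excursion): 0.67×0.952×0.835 + 0.82×0.952×0.165 + 0.9×0.048×0.835 + 0.9×0.048×0.165 = 0.704602
P(stuck control-rod sensor | scram, genuine neutron-flux excursion) = 0.135934/0.704602 ≈ 0.1929

P(stuck control-rod sensor | scram, genuine neutron-flux excursion) ≈ 0.1929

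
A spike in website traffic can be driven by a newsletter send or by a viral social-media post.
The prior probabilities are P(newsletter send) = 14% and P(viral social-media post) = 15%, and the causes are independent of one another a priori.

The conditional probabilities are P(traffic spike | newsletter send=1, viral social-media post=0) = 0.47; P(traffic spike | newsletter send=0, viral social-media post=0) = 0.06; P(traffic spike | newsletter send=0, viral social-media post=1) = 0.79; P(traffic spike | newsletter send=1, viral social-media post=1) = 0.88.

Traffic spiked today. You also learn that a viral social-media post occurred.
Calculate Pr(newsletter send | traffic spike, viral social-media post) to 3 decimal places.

Pr(newsletter send | traffic spike, viral social-media post) ≈ 0.154

P(traffic spike | viral social-media post) = 0.79*0.86 + 0.88*0.14 = 0.679400 + 0.123200 = 0.802600
The newsletter send-present share is 0.88*0.14 = 0.123200.
Hence the posterior is 0.123200/0.802600 ≈ 0.154.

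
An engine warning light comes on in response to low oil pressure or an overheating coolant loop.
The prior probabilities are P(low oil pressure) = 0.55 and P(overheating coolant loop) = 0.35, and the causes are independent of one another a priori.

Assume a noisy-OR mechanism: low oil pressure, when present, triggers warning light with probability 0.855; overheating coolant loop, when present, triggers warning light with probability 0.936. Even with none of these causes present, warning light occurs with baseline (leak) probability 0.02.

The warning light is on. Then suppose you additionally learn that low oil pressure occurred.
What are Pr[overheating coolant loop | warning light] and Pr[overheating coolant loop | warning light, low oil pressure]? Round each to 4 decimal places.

Pr[overheating coolant loop | warning light] ≈ 0.5198; Pr[overheating coolant loop | warning light, low oil pressure] ≈ 0.3835

Under noisy-OR, P(warning light | causes) = 1 − (1−0.02)·∏(1−qᵢ) over the active causes.
P(warning light) = 0.02×0.45×0.65 + 0.93728×0.45×0.35 + 0.8579×0.55×0.65 + 0.990906×0.55×0.35 = 0.005850 + 0.147622 + 0.306699 + 0.190749 = 0.650920
Of this, 0.338371 comes from 0.147622 + 0.190749 (the overheating coolant loop=true cases).
P(overheating coolant loop | warning light) = 0.338371 / 0.650920 ≈ 0.5198

With the extra evidence:
Weight on overheating coolant loop=true, given the evidence: 0.990906×0.35 = 0.346817
The normalizing constant is 0.8579×0.65 + 0.990906×0.35 = 0.904452
Posterior = 0.346817 / 0.904452 ≈ 0.3835
— low oil pressure explains away the evidence for overheating coolant loop.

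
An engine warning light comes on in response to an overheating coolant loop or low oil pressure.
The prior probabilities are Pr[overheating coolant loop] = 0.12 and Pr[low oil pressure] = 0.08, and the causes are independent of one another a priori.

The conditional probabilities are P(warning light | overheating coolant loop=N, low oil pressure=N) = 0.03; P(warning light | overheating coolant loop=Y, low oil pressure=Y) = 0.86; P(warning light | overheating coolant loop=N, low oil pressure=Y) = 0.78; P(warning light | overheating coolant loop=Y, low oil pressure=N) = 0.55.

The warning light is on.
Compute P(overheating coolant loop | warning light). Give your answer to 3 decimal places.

Numerator (weight on configurations with overheating coolant loop): 0.060720 + 0.008256 = 0.068976
Denominator P(warning light): 0.03×0.88×0.92 + 0.78×0.88×0.08 + 0.55×0.12×0.92 + 0.86×0.12×0.08 = 0.148176
Posterior = 0.068976 / 0.148176 ≈ 0.466

P(overheating coolant loop | warning light) ≈ 0.466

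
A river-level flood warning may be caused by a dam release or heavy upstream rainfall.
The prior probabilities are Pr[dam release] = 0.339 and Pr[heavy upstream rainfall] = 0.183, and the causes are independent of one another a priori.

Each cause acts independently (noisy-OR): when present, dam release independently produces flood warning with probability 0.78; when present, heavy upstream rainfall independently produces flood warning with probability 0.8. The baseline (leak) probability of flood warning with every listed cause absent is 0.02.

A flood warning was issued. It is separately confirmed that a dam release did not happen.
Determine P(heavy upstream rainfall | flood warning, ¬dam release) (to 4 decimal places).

P(heavy upstream rainfall | flood warning, ¬dam release) ≈ 0.9000

Under noisy-OR, P(flood warning | causes) = 1 − (1−0.02)·∏(1−qᵢ) over the active causes.
P(flood warning | ¬dam release) = 0.02·0.817 + 0.804·0.183 = 0.016340 + 0.147132 = 0.163472
Restricting to configurations with heavy upstream rainfall present: 0.804·0.183 = 0.147132.
P(heavy upstream rainfall | flood warning, ¬dam release) = 0.147132 / 0.163472 ≈ 0.9000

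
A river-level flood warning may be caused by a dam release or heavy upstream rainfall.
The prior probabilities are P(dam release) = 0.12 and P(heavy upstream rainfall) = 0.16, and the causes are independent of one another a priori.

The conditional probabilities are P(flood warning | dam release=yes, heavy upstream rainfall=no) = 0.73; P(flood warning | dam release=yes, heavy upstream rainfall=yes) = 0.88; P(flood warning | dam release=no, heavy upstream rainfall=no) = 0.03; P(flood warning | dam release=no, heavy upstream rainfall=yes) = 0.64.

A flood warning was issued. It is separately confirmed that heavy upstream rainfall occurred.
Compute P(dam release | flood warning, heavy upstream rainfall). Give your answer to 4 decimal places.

Sum P(flood warning|·) weighted by the priors over both values of dam release:
  P(flood warning | heavy upstream rainfall) = 0.64×0.88 + 0.88×0.12
        = 0.563200 + 0.105600 = 0.668800
Configurations with dam release contribute 0.105600, so
  P(dam release | flood warning, heavy upstream rainfall) = 0.105600 / 0.668800 ≈ 0.1579

P(dam release | flood warning, heavy upstream rainfall) ≈ 0.1579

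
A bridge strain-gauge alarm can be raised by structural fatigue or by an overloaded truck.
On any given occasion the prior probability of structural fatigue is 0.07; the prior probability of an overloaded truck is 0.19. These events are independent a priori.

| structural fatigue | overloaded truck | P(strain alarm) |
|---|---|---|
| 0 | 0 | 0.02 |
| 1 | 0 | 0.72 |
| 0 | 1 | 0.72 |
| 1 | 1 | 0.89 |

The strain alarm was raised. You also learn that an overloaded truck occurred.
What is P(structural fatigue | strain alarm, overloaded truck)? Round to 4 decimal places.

Sum P(strain alarm|·) weighted by the priors over both values of structural fatigue:
  P(strain alarm | overloaded truck) = 0.72*0.93 + 0.89*0.07
        = 0.669600 + 0.062300 = 0.731900
Keeping only the structural fatigue-present terms gives 0.062300, so
  P(structural fatigue | strain alarm, overloaded truck) = 0.062300 / 0.731900 ≈ 0.0851

P(structural fatigue | strain alarm, overloaded truck) ≈ 0.0851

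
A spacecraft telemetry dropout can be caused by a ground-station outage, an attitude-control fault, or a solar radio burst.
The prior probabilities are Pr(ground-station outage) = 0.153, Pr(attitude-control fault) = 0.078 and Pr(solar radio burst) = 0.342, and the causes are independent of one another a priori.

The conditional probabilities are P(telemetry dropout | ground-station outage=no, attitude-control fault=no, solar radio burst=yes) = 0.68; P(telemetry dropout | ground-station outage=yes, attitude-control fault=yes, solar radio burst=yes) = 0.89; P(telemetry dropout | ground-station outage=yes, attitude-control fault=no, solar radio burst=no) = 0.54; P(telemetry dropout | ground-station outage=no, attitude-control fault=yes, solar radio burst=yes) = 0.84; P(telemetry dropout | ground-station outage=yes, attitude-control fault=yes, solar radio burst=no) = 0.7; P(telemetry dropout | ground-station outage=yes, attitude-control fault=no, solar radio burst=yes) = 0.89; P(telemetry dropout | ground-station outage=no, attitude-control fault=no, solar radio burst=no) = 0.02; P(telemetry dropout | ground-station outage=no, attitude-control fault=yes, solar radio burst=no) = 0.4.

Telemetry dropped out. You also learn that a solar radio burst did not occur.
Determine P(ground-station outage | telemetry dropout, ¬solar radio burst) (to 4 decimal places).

P(telemetry dropout | ¬solar radio burst) = 0.02×0.847×0.922 + 0.4×0.847×0.078 + 0.54×0.153×0.922 + 0.7×0.153×0.078 = 0.015619 + 0.026426 + 0.076176 + 0.008354 = 0.126575
Restricting to configurations with ground-station outage present: 0.076176 + 0.008354 = 0.084530.
So P(ground-station outage | telemetry dropout, ¬solar radio burst) = 0.084530/0.126575 ≈ 0.6678.

P(ground-station outage | telemetry dropout, ¬solar radio burst) ≈ 0.6678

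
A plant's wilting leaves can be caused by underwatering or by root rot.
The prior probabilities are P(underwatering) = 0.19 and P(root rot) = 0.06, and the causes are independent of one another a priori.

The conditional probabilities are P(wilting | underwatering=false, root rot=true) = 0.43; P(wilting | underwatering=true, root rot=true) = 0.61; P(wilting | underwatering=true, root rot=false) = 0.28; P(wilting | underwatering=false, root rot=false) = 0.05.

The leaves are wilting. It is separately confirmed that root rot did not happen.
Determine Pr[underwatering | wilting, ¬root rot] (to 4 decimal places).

P(wilting | ¬root rot) = 0.05×0.81 + 0.28×0.19 = 0.040500 + 0.053200 = 0.093700
Restricting to configurations with underwatering present: 0.28×0.19 = 0.053200.
P(underwatering | wilting, ¬root rot) = 0.053200 / 0.093700 ≈ 0.5678

Pr[underwatering | wilting, ¬root rot] ≈ 0.5678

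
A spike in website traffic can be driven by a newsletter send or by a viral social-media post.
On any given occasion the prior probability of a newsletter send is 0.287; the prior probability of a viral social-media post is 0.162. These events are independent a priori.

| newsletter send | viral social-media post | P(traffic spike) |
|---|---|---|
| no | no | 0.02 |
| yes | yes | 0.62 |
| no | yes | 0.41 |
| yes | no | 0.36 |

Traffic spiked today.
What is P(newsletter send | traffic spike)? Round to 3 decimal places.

By total probability over the 4 (newsletter send, viral social-media post) configurations:
  P(traffic spike) = 0.02*0.713*0.838 + 0.41*0.713*0.162 + 0.36*0.287*0.838 + 0.62*0.287*0.162
        = 0.011950 + 0.047357 + 0.086582 + 0.028826 = 0.174715
The terms with newsletter send present sum to 0.115408, so
  P(newsletter send | traffic spike) = 0.115408 / 0.174715 ≈ 0.661

P(newsletter send | traffic spike) ≈ 0.661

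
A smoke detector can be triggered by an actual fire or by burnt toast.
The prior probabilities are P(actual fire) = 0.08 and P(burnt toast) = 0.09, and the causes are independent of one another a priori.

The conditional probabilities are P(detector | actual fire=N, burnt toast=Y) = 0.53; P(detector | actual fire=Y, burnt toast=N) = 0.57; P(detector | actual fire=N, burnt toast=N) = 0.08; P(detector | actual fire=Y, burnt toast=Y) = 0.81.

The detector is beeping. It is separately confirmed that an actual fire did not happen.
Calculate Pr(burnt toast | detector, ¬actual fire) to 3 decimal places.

Sum P(detector|·) weighted by the priors over both values of burnt toast:
  P(detector | ¬actual fire) = 0.08·0.91 + 0.53·0.09
        = 0.072800 + 0.047700 = 0.120500
Keeping only the burnt toast-present terms gives 0.047700, so
  P(burnt toast | detector, ¬actual fire) = 0.047700 / 0.120500 ≈ 0.396

Pr(burnt toast | detector, ¬actual fire) ≈ 0.396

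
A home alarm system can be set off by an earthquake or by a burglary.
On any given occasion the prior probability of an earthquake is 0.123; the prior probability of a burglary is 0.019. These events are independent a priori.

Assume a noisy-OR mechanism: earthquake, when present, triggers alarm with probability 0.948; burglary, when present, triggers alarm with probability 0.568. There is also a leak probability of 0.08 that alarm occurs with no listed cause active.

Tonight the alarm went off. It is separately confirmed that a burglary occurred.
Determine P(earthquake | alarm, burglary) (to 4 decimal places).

Under noisy-OR, P(alarm | causes) = 1 − (1−0.08)·∏(1−qᵢ) over the active causes.
Enumerate both values of earthquake and weight by the priors:
  P(alarm | burglary) = 0.60256×0.877 + 0.979333×0.123
        = 0.528445 + 0.120458 = 0.648903
Keeping only the earthquake-present terms gives 0.120458, so
  P(earthquake | alarm, burglary) = 0.120458 / 0.648903 ≈ 0.1856

P(earthquake | alarm, burglary) ≈ 0.1856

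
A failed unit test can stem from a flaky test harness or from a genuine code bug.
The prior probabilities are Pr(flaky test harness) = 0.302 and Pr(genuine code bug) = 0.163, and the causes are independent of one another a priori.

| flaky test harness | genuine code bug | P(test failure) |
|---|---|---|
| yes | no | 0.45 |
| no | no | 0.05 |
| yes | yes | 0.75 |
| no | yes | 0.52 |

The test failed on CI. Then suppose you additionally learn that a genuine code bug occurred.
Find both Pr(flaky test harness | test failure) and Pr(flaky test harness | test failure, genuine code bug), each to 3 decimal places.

Numerator (weight on configurations with flaky test harness): 0.113748 + 0.036920 = 0.150668
Normalizer over all consistent configurations: 0.05*0.698*0.837 + 0.52*0.698*0.163 + 0.45*0.302*0.837 + 0.75*0.302*0.163 = 0.239041
Posterior = 0.150668 / 0.239041 ≈ 0.630

Now also conditioning on genuine code bug=true:
Weight on flaky test harness=true, given the evidence: 0.75*0.302 = 0.226500
Denominator P(test failure | genuine code bug): 0.52*0.698 + 0.75*0.302 = 0.589460
P(flaky test harness | test failure, genuine code bug) = 0.226500/0.589460 ≈ 0.384
Conditioning on genuine code bug lowers the posterior on flaky test harness: the classic explaining-away effect in a common-effect structure.

Pr(flaky test harness | test failure) ≈ 0.630; Pr(flaky test harness | test failure, genuine code bug) ≈ 0.384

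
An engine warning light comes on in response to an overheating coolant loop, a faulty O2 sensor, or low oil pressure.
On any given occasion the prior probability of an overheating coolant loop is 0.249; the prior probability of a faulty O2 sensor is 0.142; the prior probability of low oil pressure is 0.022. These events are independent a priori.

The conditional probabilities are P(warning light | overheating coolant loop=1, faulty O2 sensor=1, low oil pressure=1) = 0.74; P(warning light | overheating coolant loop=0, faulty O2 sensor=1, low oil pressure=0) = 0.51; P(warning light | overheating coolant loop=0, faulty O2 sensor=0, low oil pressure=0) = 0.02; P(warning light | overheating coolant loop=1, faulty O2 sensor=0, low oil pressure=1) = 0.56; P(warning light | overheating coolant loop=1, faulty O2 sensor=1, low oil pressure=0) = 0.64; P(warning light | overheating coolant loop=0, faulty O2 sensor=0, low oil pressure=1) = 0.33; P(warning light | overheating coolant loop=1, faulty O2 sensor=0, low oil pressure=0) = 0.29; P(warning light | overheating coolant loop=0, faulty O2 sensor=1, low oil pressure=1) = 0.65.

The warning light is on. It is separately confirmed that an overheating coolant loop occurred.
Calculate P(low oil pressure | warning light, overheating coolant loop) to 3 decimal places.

P(low oil pressure | warning light, overheating coolant loop) ≈ 0.037

Numerator (weight on configurations with low oil pressure): 0.010571 + 0.002312 = 0.012883
Normalizer over all consistent configurations: 0.29*0.858*0.978 + 0.56*0.858*0.022 + 0.64*0.142*0.978 + 0.74*0.142*0.022 = 0.345110
P(low oil pressure | warning light, overheating coolant loop) = 0.012883/0.345110 ≈ 0.037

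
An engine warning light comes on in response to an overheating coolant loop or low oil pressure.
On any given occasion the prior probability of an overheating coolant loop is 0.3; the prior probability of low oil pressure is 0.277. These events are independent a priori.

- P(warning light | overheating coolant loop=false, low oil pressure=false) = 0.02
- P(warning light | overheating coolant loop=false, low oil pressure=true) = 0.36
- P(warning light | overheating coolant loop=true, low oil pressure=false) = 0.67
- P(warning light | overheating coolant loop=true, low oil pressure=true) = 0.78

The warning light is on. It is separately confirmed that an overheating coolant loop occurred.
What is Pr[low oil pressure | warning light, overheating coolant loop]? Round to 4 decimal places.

Sum P(warning light|·) weighted by the priors over both values of low oil pressure:
  P(warning light | overheating coolant loop) = 0.67×0.723 + 0.78×0.277
        = 0.484410 + 0.216060 = 0.700470
Configurations with low oil pressure contribute 0.216060, so
  P(low oil pressure | warning light, overheating coolant loop) = 0.216060 / 0.700470 ≈ 0.3085

Pr[low oil pressure | warning light, overheating coolant loop] ≈ 0.3085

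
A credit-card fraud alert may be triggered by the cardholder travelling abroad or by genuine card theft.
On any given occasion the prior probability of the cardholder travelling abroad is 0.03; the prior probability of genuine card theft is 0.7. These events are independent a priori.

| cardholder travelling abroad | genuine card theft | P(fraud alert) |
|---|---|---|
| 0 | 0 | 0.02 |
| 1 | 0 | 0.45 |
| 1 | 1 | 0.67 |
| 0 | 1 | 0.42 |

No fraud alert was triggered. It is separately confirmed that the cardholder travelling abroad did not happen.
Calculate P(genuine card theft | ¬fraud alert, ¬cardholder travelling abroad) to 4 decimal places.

P(genuine card theft | ¬fraud alert, ¬cardholder travelling abroad) ≈ 0.5800

For the numerator, keep only genuine card theft=true terms: 0.58·0.7 = 0.406000
Normalizer over all consistent configurations: 0.98·0.3 + 0.58·0.7 = 0.700000
P(genuine card theft | ¬fraud alert, ¬cardholder travelling abroad) = 0.406000/0.700000 ≈ 0.5800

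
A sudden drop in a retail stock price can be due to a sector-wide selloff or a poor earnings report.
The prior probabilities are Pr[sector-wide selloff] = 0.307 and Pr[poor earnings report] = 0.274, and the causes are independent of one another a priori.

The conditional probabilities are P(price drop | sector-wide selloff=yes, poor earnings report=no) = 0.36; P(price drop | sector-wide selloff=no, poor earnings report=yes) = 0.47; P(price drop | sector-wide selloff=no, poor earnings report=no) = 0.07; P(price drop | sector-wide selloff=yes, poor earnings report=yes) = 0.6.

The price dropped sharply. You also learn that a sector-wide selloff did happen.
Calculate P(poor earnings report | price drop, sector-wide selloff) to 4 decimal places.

P(price drop | sector-wide selloff) = 0.36·0.726 + 0.6·0.274 = 0.261360 + 0.164400 = 0.425760
The poor earnings report-present share is 0.6·0.274 = 0.164400.
P(poor earnings report | price drop, sector-wide selloff) = 0.164400 / 0.425760 ≈ 0.3861

P(poor earnings report | price drop, sector-wide selloff) ≈ 0.3861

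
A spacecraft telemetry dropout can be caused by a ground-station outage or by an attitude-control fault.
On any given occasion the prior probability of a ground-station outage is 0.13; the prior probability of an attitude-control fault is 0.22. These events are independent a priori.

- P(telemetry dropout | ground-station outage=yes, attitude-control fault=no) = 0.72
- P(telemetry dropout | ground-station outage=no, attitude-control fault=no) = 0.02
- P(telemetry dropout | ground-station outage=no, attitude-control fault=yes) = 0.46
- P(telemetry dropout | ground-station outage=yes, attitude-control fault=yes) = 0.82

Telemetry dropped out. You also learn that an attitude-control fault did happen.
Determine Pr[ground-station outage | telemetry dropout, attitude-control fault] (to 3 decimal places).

Enumerate both values of ground-station outage and weight by the priors:
  P(telemetry dropout | attitude-control fault) = 0.46·0.87 + 0.82·0.13
        = 0.400200 + 0.106600 = 0.506800
Keeping only the ground-station outage-present terms gives 0.106600, so
  P(ground-station outage | telemetry dropout, attitude-control fault) = 0.106600 / 0.506800 ≈ 0.210

Pr[ground-station outage | telemetry dropout, attitude-control fault] ≈ 0.210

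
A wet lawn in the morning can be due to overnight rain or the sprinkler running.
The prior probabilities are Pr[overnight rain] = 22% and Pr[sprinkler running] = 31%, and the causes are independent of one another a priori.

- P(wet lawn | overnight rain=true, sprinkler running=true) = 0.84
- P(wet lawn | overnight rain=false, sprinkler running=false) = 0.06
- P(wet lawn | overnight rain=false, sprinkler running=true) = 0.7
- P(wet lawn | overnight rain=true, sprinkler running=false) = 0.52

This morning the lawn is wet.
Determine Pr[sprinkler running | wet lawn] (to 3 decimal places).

P(wet lawn) = 0.06*0.78*0.69 + 0.7*0.78*0.31 + 0.52*0.22*0.69 + 0.84*0.22*0.31 = 0.032292 + 0.169260 + 0.078936 + 0.057288 = 0.337776
Of this, 0.226548 comes from 0.169260 + 0.057288 (the sprinkler running=true cases).
P(sprinkler running | wet lawn) = 0.226548 / 0.337776 ≈ 0.671

Pr[sprinkler running | wet lawn] ≈ 0.671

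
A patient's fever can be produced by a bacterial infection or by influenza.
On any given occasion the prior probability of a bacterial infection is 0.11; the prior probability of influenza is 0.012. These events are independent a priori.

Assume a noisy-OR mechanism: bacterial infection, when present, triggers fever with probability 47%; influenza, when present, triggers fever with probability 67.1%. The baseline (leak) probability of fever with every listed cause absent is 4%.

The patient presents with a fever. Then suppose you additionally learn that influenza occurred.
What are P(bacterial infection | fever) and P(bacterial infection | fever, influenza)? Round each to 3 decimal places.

Under noisy-OR, P(fever | causes) = 1 − (1−0.04)·∏(1−qᵢ) over the active causes.
P(fever) = 0.04*0.89*0.988 + 0.68416*0.89*0.012 + 0.4912*0.11*0.988 + 0.832605*0.11*0.012 = 0.035173 + 0.007307 + 0.053384 + 0.001099 = 0.096963
Restricting to configurations with bacterial infection present: 0.053384 + 0.001099 = 0.054483.
So P(bacterial infection | fever) = 0.054483/0.096963 ≈ 0.562.

Now condition on the additional information:
Sum P(fever|·) weighted by the priors over both values of bacterial infection:
  P(fever | influenza) = 0.68416×0.89 + 0.832605×0.11
        = 0.608902 + 0.091587 = 0.700489
The terms with bacterial infection present sum to 0.091587, so
  P(bacterial infection | fever, influenza) = 0.091587 / 0.700489 ≈ 0.131
This is intercausal reasoning (explaining away): once influenza accounts for the fever, bacterial infection becomes less likely.

P(bacterial infection | fever) ≈ 0.562; P(bacterial infection | fever, influenza) ≈ 0.131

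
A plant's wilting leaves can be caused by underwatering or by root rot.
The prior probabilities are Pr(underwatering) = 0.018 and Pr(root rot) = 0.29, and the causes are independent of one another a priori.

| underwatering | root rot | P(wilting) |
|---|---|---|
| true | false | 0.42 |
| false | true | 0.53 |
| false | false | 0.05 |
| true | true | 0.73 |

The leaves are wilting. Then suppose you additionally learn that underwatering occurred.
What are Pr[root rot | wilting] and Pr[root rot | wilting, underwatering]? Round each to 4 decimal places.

P(wilting) = 0.05*0.982*0.71 + 0.53*0.982*0.29 + 0.42*0.018*0.71 + 0.73*0.018*0.29 = 0.034861 + 0.150933 + 0.005368 + 0.003811 = 0.194973
Restricting to configurations with root rot present: 0.150933 + 0.003811 = 0.154744.
P(root rot | wilting) = 0.154744 / 0.194973 ≈ 0.7937

Now also conditioning on underwatering=true:
Enumerate both values of root rot and weight by the priors:
  P(wilting | underwatering) = 0.42×0.71 + 0.73×0.29
        = 0.298200 + 0.211700 = 0.509900
The terms with root rot present sum to 0.211700, so
  P(root rot | wilting, underwatering) = 0.211700 / 0.509900 ≈ 0.4152
Conditioning on underwatering lowers the posterior on root rot: the classic explaining-away effect in a common-effect structure.

Pr[root rot | wilting] ≈ 0.7937; Pr[root rot | wilting, underwatering] ≈ 0.4152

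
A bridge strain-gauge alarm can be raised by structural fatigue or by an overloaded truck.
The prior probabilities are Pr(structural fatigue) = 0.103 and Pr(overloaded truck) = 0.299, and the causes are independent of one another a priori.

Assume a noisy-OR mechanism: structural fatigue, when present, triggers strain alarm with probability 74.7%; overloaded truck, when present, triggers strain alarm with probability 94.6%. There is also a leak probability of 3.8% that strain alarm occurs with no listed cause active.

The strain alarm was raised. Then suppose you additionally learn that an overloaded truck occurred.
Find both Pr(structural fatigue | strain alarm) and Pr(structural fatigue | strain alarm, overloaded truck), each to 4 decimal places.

Pr(structural fatigue | strain alarm) ≈ 0.2341; Pr(structural fatigue | strain alarm, overloaded truck) ≈ 0.1068

Under noisy-OR, P(strain alarm | causes) = 1 − (1−0.038)·∏(1−qᵢ) over the active causes.
By total probability over the 4 (structural fatigue, overloaded truck) configurations:
  P(strain alarm) = 0.038×0.897×0.701 + 0.948052×0.897×0.299 + 0.756614×0.103×0.701 + 0.986857×0.103×0.299
        = 0.023894 + 0.254270 + 0.054630 + 0.030392 = 0.363186
The terms with structural fatigue present sum to 0.085022, so
  P(structural fatigue | strain alarm) = 0.085022 / 0.363186 ≈ 0.2341

With the extra evidence:
For the numerator, keep only structural fatigue=true terms: 0.986857×0.103 = 0.101646
Denominator P(strain alarm | overloaded truck): 0.948052×0.897 + 0.986857×0.103 = 0.952049
P(structural fatigue | strain alarm, overloaded truck) = 0.101646/0.952049 ≈ 0.1068
This is intercausal reasoning (explaining away): once overloaded truck accounts for the strain alarm, structural fatigue becomes less likely.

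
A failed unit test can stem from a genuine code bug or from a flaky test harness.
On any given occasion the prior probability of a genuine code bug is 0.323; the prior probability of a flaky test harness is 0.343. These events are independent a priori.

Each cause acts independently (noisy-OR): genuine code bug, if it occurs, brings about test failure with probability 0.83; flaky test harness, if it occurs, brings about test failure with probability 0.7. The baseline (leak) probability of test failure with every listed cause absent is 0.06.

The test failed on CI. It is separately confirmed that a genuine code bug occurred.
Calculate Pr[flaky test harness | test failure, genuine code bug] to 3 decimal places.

Under noisy-OR, P(test failure | causes) = 1 − (1−0.06)·∏(1−qᵢ) over the active causes.
Numerator (weight on configurations with flaky test harness): 0.95206×0.343 = 0.326557
Denominator P(test failure | genuine code bug): 0.8402×0.657 + 0.95206×0.343 = 0.878568
P(flaky test harness | test failure, genuine code bug) = 0.326557/0.878568 ≈ 0.372

Pr[flaky test harness | test failure, genuine code bug] ≈ 0.372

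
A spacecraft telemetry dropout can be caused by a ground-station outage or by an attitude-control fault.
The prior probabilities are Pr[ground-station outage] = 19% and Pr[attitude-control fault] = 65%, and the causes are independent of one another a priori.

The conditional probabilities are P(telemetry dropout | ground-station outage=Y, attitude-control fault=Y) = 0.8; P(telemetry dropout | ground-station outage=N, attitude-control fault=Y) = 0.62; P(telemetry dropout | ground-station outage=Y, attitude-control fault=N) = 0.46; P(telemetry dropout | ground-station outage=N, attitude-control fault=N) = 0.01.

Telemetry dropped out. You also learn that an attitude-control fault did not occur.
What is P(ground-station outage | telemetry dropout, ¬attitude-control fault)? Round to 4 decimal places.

P(ground-station outage | telemetry dropout, ¬attitude-control fault) ≈ 0.9152

P(telemetry dropout | ¬attitude-control fault) = 0.01*0.81 + 0.46*0.19 = 0.008100 + 0.087400 = 0.095500
The ground-station outage-present share is 0.46*0.19 = 0.087400.
So P(ground-station outage | telemetry dropout, ¬attitude-control fault) = 0.087400/0.095500 ≈ 0.9152.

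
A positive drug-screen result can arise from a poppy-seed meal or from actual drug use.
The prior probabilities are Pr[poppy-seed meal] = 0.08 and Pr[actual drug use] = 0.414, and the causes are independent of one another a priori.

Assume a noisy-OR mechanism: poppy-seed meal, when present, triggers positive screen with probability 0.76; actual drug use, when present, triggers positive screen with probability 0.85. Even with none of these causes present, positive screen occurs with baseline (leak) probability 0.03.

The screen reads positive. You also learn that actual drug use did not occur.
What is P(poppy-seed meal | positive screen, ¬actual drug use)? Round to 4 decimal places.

P(poppy-seed meal | positive screen, ¬actual drug use) ≈ 0.6898

Under noisy-OR, P(positive screen | causes) = 1 − (1−0.03)·∏(1−qᵢ) over the active causes.
Numerator (weight on configurations with poppy-seed meal): 0.7672·0.08 = 0.061376
Denominator P(positive screen | ¬actual drug use): 0.03·0.92 + 0.7672·0.08 = 0.088976
P(poppy-seed meal | positive screen, ¬actual drug use) = 0.061376/0.088976 ≈ 0.6898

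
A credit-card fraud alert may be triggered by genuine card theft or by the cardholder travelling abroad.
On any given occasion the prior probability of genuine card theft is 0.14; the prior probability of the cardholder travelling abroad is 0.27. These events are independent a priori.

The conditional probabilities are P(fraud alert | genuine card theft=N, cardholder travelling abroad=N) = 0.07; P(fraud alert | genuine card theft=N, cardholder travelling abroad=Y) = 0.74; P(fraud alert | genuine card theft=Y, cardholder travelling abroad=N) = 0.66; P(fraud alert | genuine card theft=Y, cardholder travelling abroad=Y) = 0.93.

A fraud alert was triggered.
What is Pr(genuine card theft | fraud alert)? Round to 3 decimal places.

Numerator (weight on configurations with genuine card theft): 0.067452 + 0.035154 = 0.102606
The normalizing constant is 0.07·0.86·0.73 + 0.74·0.86·0.27 + 0.66·0.14·0.73 + 0.93·0.14·0.27 = 0.318380
P(genuine card theft | fraud alert) = 0.102606/0.318380 ≈ 0.322

Pr(genuine card theft | fraud alert) ≈ 0.322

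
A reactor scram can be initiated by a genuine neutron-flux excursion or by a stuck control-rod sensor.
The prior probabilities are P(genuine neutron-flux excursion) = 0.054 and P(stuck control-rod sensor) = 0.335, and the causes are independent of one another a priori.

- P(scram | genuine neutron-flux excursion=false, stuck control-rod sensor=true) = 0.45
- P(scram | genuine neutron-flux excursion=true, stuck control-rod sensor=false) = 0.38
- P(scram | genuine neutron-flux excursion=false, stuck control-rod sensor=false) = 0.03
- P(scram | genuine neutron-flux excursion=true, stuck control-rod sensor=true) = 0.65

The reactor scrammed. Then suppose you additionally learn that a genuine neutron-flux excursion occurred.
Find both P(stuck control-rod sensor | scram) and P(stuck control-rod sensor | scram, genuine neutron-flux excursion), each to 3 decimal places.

Weight on stuck control-rod sensor=true, given the evidence: 0.142610 + 0.011758 = 0.154368
The normalizing constant is 0.03×0.946×0.665 + 0.45×0.946×0.335 + 0.38×0.054×0.665 + 0.65×0.054×0.335 = 0.186887
P(stuck control-rod sensor | scram) = 0.154368/0.186887 ≈ 0.826

With the extra evidence:
By total probability over both values of stuck control-rod sensor:
  P(scram | genuine neutron-flux excursion) = 0.38*0.665 + 0.65*0.335
        = 0.252700 + 0.217750 = 0.470450
Configurations with stuck control-rod sensor contribute 0.217750, so
  P(stuck control-rod sensor | scram, genuine neutron-flux excursion) = 0.217750 / 0.470450 ≈ 0.463

P(stuck control-rod sensor | scram) ≈ 0.826; P(stuck control-rod sensor | scram, genuine neutron-flux excursion) ≈ 0.463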